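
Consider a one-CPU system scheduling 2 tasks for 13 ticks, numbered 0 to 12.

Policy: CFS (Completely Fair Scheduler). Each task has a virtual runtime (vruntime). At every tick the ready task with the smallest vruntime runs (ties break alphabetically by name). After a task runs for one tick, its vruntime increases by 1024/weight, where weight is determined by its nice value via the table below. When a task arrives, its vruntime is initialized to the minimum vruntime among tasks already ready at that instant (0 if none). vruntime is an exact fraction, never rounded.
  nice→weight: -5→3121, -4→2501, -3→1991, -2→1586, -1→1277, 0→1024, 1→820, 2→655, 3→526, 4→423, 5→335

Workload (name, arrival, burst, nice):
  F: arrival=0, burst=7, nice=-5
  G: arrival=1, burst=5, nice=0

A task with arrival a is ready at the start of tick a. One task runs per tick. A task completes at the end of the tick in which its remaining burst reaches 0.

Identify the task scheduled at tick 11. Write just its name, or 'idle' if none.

running at tick 11 = G

t=0: vr[F=0] → run F
t=1: vr[F=1024/3121 G=1024/3121] → run F
t=2: vr[F=2048/3121 G=1024/3121] → run G
t=3: vr[F=2048/3121 G=4145/3121] → run F
t=4: vr[F=3072/3121 G=4145/3121] → run F
t=5: vr[F=4096/3121 G=4145/3121] → run F
t=6: vr[F=5120/3121 G=4145/3121] → run G
t=7: vr[F=5120/3121 G=7266/3121] → run F
t=8: vr[F=6144/3121 G=7266/3121] → run F
t=9: vr[G=7266/3121] → run G
t=10: vr[G=10387/3121] → run G
t=11: vr[G=13508/3121] → run G
t=12: (idle)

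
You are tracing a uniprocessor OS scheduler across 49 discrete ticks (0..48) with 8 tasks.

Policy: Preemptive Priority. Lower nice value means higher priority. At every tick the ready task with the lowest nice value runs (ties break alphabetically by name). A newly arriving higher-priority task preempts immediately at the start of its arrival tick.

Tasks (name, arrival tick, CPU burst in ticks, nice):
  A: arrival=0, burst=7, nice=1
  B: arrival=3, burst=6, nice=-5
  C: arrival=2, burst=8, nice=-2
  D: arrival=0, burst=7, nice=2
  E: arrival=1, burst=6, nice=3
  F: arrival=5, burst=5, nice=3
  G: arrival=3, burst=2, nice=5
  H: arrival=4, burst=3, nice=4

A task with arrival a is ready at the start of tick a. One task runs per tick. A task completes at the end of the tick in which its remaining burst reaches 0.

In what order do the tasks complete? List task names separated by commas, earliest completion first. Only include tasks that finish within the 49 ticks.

completion order = B, C, A, D, E, F, H, G

t=0: ready={A,D} → run A
t=1: ready={A,D,E} → run A
t=2: ready={A,C,D,E} → run C
t=3: ready={A,B,C,D,E,G} → run B
t=4: ready={A,B,C,D,E,G,H} → run B
t=5: ready={A,B,C,D,E,F,G,H} → run B
t=6: ready={A,B,C,D,E,F,G,H} → run B
t=7: ready={A,B,C,D,E,F,G,H} → run B
t=8: ready={A,B,C,D,E,F,G,H} → run B
t=9: ready={A,C,D,E,F,G,H} → run C
t=10: ready={A,C,D,E,F,G,H} → run C
t=11: ready={A,C,D,E,F,G,H} → run C
t=12: ready={A,C,D,E,F,G,H} → run C
t=13: ready={A,C,D,E,F,G,H} → run C
t=14: ready={A,C,D,E,F,G,H} → run C
t=15: ready={A,C,D,E,F,G,H} → run C
t=16: ready={A,D,E,F,G,H} → run A
t=17: ready={A,D,E,F,G,H} → run A
t=18: ready={A,D,E,F,G,H} → run A
t=19: ready={A,D,E,F,G,H} → run A
t=20: ready={A,D,E,F,G,H} → run A
t=21: ready={D,E,F,G,H} → run D
t=22: ready={D,E,F,G,H} → run D
t=23: ready={D,E,F,G,H} → run D
t=24: ready={D,E,F,G,H} → run D
t=25: ready={D,E,F,G,H} → run D
t=26: ready={D,E,F,G,H} → run D
t=27: ready={D,E,F,G,H} → run D
t=28: ready={E,F,G,H} → run E
t=29: ready={E,F,G,H} → run E
t=30: ready={E,F,G,H} → run E
t=31: ready={E,F,G,H} → run E
t=32: ready={E,F,G,H} → run E
t=33: ready={E,F,G,H} → run E
t=34: ready={F,G,H} → run F
t=35: ready={F,G,H} → run F
t=36: ready={F,G,H} → run F
t=37: ready={F,G,H} → run F
t=38: ready={F,G,H} → run F
t=39: ready={G,H} → run H
t=40: ready={G,H} → run H
t=41: ready={G,H} → run H
t=42: ready={G} → run G
t=43: ready={G} → run G
t=44: (idle)
t=45: (idle)
t=46: (idle)
t=47: (idle)
t=48: (idle)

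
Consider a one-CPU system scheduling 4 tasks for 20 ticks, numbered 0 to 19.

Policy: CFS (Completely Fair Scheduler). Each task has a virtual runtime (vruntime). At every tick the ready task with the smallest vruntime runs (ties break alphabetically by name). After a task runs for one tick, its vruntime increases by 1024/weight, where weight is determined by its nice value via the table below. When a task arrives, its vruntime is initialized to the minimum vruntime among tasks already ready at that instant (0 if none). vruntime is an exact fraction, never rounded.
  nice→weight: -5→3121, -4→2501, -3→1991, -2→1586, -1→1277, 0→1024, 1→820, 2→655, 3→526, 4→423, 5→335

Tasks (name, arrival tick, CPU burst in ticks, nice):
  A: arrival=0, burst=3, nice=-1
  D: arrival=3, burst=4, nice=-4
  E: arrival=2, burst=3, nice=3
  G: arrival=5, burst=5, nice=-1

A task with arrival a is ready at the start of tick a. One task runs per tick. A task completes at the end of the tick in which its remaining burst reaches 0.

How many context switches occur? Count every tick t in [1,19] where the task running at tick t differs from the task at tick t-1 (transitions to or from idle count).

context switches = 11

t=0: vr[A=0] → run A
t=1: vr[A=1024/1277] → run A
t=2: vr[A=2048/1277 E=2048/1277] → run A
t=3: vr[D=2048/1277 E=2048/1277] → run D
t=4: vr[D=6429696/3193777 E=2048/1277] → run E
t=5: vr[D=6429696/3193777 E=1192448/335851 G=6429696/3193777] → run D
t=6: vr[D=7737344/3193777 E=1192448/335851 G=6429696/3193777] → run G
t=7: vr[D=7737344/3193777 E=1192448/335851 G=8990720/3193777] → run D
t=8: vr[D=9044992/3193777 E=1192448/335851 G=8990720/3193777] → run G
t=9: vr[D=9044992/3193777 E=1192448/335851 G=11551744/3193777] → run D
t=10: vr[E=1192448/335851 G=11551744/3193777] → run E
t=11: vr[E=1846272/335851 G=11551744/3193777] → run G
t=12: vr[E=1846272/335851 G=14112768/3193777] → run G
t=13: vr[E=1846272/335851 G=16673792/3193777] → run G
t=14: vr[E=1846272/335851] → run E
t=15: (idle)
t=16: (idle)
t=17: (idle)
t=18: (idle)
t=19: (idle)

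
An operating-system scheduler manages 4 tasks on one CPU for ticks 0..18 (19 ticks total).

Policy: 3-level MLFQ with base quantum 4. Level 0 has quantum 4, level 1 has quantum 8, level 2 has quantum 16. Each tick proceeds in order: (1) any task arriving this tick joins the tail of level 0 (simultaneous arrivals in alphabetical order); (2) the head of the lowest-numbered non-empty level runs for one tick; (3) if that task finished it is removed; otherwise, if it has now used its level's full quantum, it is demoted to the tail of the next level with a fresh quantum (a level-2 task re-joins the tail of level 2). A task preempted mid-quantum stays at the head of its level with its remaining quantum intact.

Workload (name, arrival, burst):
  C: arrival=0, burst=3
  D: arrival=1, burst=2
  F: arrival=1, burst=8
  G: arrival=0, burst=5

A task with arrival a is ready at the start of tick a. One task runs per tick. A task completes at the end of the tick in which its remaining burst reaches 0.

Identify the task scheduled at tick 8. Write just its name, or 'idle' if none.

running at tick 8 = D

t=0: L0/L1/L2 = CG/-/- → run C
t=1: L0/L1/L2 = CGDF/-/- → run C
t=2: L0/L1/L2 = CGDF/-/- → run C
t=3: L0/L1/L2 = GDF/-/- → run G
t=4: L0/L1/L2 = GDF/-/- → run G
t=5: L0/L1/L2 = GDF/-/- → run G
t=6: L0/L1/L2 = GDF/-/- → run G
t=7: L0/L1/L2 = DF/G/- → run D
t=8: L0/L1/L2 = DF/G/- → run D
t=9: L0/L1/L2 = F/G/- → run F
t=10: L0/L1/L2 = F/G/- → run F
t=11: L0/L1/L2 = F/G/- → run F
t=12: L0/L1/L2 = F/G/- → run F
t=13: L0/L1/L2 = -/GF/- → run G
t=14: L0/L1/L2 = -/F/- → run F
t=15: L0/L1/L2 = -/F/- → run F
t=16: L0/L1/L2 = -/F/- → run F
t=17: L0/L1/L2 = -/F/- → run F
t=18: (idle)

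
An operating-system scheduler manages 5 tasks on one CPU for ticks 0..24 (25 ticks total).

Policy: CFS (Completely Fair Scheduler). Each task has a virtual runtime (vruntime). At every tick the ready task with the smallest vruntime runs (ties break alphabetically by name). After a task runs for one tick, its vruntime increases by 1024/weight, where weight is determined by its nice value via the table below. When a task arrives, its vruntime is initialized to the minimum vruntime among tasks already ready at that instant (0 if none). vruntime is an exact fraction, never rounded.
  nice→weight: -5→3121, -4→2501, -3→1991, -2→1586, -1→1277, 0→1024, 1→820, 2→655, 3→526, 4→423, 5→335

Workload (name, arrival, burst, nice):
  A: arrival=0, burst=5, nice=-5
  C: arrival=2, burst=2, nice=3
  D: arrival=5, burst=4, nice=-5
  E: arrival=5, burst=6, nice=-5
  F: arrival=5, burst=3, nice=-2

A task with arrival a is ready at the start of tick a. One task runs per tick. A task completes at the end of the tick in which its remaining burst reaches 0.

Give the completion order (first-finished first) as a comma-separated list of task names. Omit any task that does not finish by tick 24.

t=0: vr[A=0] → run A
t=1: vr[A=1024/3121] → run A
t=2: vr[A=2048/3121 C=2048/3121] → run A
t=3: vr[A=3072/3121 C=2048/3121] → run C
t=4: vr[A=3072/3121 C=2136576/820823] → run A
t=5: vr[A=4096/3121 C=2136576/820823 D=4096/3121 E=4096/3121 F=4096/3121] → run A
t=6: vr[C=2136576/820823 D=4096/3121 E=4096/3121 F=4096/3121] → run D
t=7: vr[C=2136576/820823 D=5120/3121 E=4096/3121 F=4096/3121] → run E
t=8: vr[C=2136576/820823 D=5120/3121 E=5120/3121 F=4096/3121] → run F
t=9: vr[C=2136576/820823 D=5120/3121 E=5120/3121 F=4846080/2474953] → run D
t=10: vr[C=2136576/820823 D=6144/3121 E=5120/3121 F=4846080/2474953] → run E
t=11: vr[C=2136576/820823 D=6144/3121 E=6144/3121 F=4846080/2474953] → run F
t=12: vr[C=2136576/820823 D=6144/3121 E=6144/3121 F=6444032/2474953] → run D
t=13: vr[C=2136576/820823 D=7168/3121 E=6144/3121 F=6444032/2474953] → run E
t=14: vr[C=2136576/820823 D=7168/3121 E=7168/3121 F=6444032/2474953] → run D
t=15: vr[C=2136576/820823 E=7168/3121 F=6444032/2474953] → run E
t=16: vr[C=2136576/820823 E=8192/3121 F=6444032/2474953] → run C
t=17: vr[E=8192/3121 F=6444032/2474953] → run F
t=18: vr[E=8192/3121] → run E
t=19: vr[E=9216/3121] → run E
t=20: (idle)
t=21: (idle)
t=22: (idle)
t=23: (idle)
t=24: (idle)

completion order = A, D, C, F, E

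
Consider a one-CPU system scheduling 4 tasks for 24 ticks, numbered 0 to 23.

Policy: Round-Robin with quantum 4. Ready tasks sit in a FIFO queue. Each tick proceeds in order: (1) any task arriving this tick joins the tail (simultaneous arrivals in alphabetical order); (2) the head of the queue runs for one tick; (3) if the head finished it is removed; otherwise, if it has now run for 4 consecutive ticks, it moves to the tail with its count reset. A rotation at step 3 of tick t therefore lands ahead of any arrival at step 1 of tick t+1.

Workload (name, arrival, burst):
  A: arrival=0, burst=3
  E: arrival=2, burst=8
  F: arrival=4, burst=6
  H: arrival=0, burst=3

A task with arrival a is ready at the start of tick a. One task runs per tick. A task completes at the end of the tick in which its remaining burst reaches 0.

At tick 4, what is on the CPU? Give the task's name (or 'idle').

t=0: queue=[A,H] q_used=0 → run A
t=1: queue=[A,H] q_used=1 → run A
t=2: queue=[A,H,E] q_used=2 → run A
t=3: queue=[H,E] q_used=0 → run H
t=4: queue=[H,E,F] q_used=1 → run H
t=5: queue=[H,E,F] q_used=2 → run H
t=6: queue=[E,F] q_used=0 → run E
t=7: queue=[E,F] q_used=1 → run E
t=8: queue=[E,F] q_used=2 → run E
t=9: queue=[E,F] q_used=3 → run E
t=10: queue=[F,E] q_used=0 → run F
t=11: queue=[F,E] q_used=1 → run F
t=12: queue=[F,E] q_used=2 → run F
t=13: queue=[F,E] q_used=3 → run F
t=14: queue=[E,F] q_used=0 → run E
t=15: queue=[E,F] q_used=1 → run E
t=16: queue=[E,F] q_used=2 → run E
t=17: queue=[E,F] q_used=3 → run E
t=18: queue=[F] q_used=0 → run F
t=19: queue=[F] q_used=1 → run F
t=20: (idle)
t=21: (idle)
t=22: (idle)
t=23: (idle)

running at tick 4 = H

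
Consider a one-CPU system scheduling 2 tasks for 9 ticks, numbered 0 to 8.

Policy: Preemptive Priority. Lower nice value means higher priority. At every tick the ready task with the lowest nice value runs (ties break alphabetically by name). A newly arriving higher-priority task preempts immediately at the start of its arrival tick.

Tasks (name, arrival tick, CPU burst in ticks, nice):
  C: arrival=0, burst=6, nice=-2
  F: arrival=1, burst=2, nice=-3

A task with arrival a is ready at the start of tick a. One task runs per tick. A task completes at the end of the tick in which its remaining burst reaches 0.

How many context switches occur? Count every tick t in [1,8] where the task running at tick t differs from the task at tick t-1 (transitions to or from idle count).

t=0: ready={C} → run C
t=1: ready={C,F} → run F
t=2: ready={C,F} → run F
t=3: ready={C} → run C
t=4: ready={C} → run C
t=5: ready={C} → run C
t=6: ready={C} → run C
t=7: ready={C} → run C
t=8: (idle)

context switches = 3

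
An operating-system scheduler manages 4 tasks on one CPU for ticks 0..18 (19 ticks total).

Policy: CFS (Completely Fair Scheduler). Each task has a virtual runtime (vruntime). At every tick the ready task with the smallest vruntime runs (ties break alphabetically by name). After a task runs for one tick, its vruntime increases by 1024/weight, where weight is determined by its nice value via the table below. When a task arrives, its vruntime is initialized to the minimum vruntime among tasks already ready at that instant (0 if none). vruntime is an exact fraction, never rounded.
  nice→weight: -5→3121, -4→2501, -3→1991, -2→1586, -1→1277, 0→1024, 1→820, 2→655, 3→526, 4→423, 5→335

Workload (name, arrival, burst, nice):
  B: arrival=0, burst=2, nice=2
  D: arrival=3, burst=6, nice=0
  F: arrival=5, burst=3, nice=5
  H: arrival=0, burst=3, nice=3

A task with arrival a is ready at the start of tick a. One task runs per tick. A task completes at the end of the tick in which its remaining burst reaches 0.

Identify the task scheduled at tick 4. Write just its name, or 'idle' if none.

running at tick 4 = H

t=0: vr[B=0 H=0] → run B
t=1: vr[B=1024/655 H=0] → run H
t=2: vr[B=1024/655 H=512/263] → run B
t=3: vr[D=512/263 H=512/263] → run D
t=4: vr[D=775/263 H=512/263] → run H
t=5: vr[D=775/263 F=775/263 H=1024/263] → run D
t=6: vr[D=1038/263 F=775/263 H=1024/263] → run F
t=7: vr[D=1038/263 F=528937/88105 H=1024/263] → run H
t=8: vr[D=1038/263 F=528937/88105] → run D
t=9: vr[D=1301/263 F=528937/88105] → run D
t=10: vr[D=1564/263 F=528937/88105] → run D
t=11: vr[D=1827/263 F=528937/88105] → run F
t=12: vr[D=1827/263 F=798249/88105] → run D
t=13: vr[F=798249/88105] → run F
t=14: (idle)
t=15: (idle)
t=16: (idle)
t=17: (idle)
t=18: (idle)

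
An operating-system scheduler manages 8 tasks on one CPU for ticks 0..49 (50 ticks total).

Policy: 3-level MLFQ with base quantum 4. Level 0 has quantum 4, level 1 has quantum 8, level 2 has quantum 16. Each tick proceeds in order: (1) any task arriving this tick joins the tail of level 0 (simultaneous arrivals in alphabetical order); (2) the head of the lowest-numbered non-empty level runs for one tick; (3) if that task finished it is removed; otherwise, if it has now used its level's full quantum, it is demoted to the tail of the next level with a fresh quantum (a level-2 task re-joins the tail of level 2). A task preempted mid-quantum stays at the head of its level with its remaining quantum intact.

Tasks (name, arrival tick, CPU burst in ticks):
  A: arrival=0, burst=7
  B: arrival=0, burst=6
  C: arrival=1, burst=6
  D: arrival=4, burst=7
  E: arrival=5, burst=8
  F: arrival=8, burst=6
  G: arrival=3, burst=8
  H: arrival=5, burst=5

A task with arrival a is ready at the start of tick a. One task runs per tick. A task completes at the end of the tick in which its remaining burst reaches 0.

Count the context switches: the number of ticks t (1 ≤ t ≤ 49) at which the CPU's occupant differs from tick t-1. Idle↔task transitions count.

t=0: L0/L1/L2 = AB/-/- → run A
t=1: L0/L1/L2 = ABC/-/- → run A
t=2: L0/L1/L2 = ABC/-/- → run A
t=3: L0/L1/L2 = ABCG/-/- → run A
t=4: L0/L1/L2 = BCGD/A/- → run B
t=5: L0/L1/L2 = BCGDEH/A/- → run B
t=6: L0/L1/L2 = BCGDEH/A/- → run B
t=7: L0/L1/L2 = BCGDEH/A/- → run B
t=8: L0/L1/L2 = CGDEHF/AB/- → run C
t=9: L0/L1/L2 = CGDEHF/AB/- → run C
t=10: L0/L1/L2 = CGDEHF/AB/- → run C
t=11: L0/L1/L2 = CGDEHF/AB/- → run C
t=12: L0/L1/L2 = GDEHF/ABC/- → run G
t=13: L0/L1/L2 = GDEHF/ABC/- → run G
t=14: L0/L1/L2 = GDEHF/ABC/- → run G
t=15: L0/L1/L2 = GDEHF/ABC/- → run G
t=16: L0/L1/L2 = DEHF/ABCG/- → run D
t=17: L0/L1/L2 = DEHF/ABCG/- → run D
t=18: L0/L1/L2 = DEHF/ABCG/- → run D
t=19: L0/L1/L2 = DEHF/ABCG/- → run D
t=20: L0/L1/L2 = EHF/ABCGD/- → run E
t=21: L0/L1/L2 = EHF/ABCGD/- → run E
t=22: L0/L1/L2 = EHF/ABCGD/- → run E
t=23: L0/L1/L2 = EHF/ABCGD/- → run E
t=24: L0/L1/L2 = HF/ABCGDE/- → run H
t=25: L0/L1/L2 = HF/ABCGDE/- → run H
t=26: L0/L1/L2 = HF/ABCGDE/- → run H
t=27: L0/L1/L2 = HF/ABCGDE/- → run H
t=28: L0/L1/L2 = F/ABCGDEH/- → run F
t=29: L0/L1/L2 = F/ABCGDEH/- → run F
t=30: L0/L1/L2 = F/ABCGDEH/- → run F
t=31: L0/L1/L2 = F/ABCGDEH/- → run F
t=32: L0/L1/L2 = -/ABCGDEHF/- → run A
t=33: L0/L1/L2 = -/ABCGDEHF/- → run A
t=34: L0/L1/L2 = -/ABCGDEHF/- → run A
t=35: L0/L1/L2 = -/BCGDEHF/- → run B
t=36: L0/L1/L2 = -/BCGDEHF/- → run B
t=37: L0/L1/L2 = -/CGDEHF/- → run C
t=38: L0/L1/L2 = -/CGDEHF/- → run C
t=39: L0/L1/L2 = -/GDEHF/- → run G
t=40: L0/L1/L2 = -/GDEHF/- → run G
t=41: L0/L1/L2 = -/GDEHF/- → run G
t=42: L0/L1/L2 = -/GDEHF/- → run G
t=43: L0/L1/L2 = -/DEHF/- → run D
t=44: L0/L1/L2 = -/DEHF/- → run D
t=45: L0/L1/L2 = -/DEHF/- → run D
t=46: L0/L1/L2 = -/EHF/- → run E
t=47: L0/L1/L2 = -/EHF/- → run E
t=48: L0/L1/L2 = -/EHF/- → run E
t=49: L0/L1/L2 = -/EHF/- → run E

context switches = 13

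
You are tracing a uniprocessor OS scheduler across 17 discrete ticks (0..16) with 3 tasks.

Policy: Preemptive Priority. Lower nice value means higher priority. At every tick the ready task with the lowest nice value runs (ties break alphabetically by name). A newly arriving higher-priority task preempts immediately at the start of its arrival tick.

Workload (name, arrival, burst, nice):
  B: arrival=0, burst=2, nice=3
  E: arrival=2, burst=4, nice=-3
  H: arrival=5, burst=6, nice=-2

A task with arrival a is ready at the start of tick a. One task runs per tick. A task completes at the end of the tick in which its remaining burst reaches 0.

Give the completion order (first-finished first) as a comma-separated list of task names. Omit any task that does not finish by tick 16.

t=0: ready={B} → run B
t=1: ready={B} → run B
t=2: ready={E} → run E
t=3: ready={E} → run E
t=4: ready={E} → run E
t=5: ready={E,H} → run E
t=6: ready={H} → run H
t=7: ready={H} → run H
t=8: ready={H} → run H
t=9: ready={H} → run H
t=10: ready={H} → run H
t=11: ready={H} → run H
t=12: (idle)
t=13: (idle)
t=14: (idle)
t=15: (idle)
t=16: (idle)

completion order = B, E, H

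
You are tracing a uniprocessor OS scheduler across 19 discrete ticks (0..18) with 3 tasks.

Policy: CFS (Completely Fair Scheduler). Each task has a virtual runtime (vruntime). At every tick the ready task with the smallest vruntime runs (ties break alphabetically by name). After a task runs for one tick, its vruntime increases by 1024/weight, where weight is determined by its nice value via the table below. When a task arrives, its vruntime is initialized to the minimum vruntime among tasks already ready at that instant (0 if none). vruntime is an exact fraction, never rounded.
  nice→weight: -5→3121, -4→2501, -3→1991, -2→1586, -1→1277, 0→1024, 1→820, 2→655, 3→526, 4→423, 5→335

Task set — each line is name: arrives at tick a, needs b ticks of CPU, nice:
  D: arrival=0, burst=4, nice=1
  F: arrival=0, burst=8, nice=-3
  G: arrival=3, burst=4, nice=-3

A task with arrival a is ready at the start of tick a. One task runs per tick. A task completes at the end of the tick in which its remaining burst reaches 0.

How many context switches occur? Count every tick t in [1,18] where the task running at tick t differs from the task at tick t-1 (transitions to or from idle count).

context switches = 13

t=0: vr[D=0 F=0] → run D
t=1: vr[D=256/205 F=0] → run F
t=2: vr[D=256/205 F=1024/1991] → run F
t=3: vr[D=256/205 F=2048/1991 G=2048/1991] → run F
t=4: vr[D=256/205 F=3072/1991 G=2048/1991] → run G
t=5: vr[D=256/205 F=3072/1991 G=3072/1991] → run D
t=6: vr[D=512/205 F=3072/1991 G=3072/1991] → run F
t=7: vr[D=512/205 F=4096/1991 G=3072/1991] → run G
t=8: vr[D=512/205 F=4096/1991 G=4096/1991] → run F
t=9: vr[D=512/205 F=5120/1991 G=4096/1991] → run G
t=10: vr[D=512/205 F=5120/1991 G=5120/1991] → run D
t=11: vr[D=768/205 F=5120/1991 G=5120/1991] → run F
t=12: vr[D=768/205 F=6144/1991 G=5120/1991] → run G
t=13: vr[D=768/205 F=6144/1991] → run F
t=14: vr[D=768/205 F=7168/1991] → run F
t=15: vr[D=768/205] → run D
t=16: (idle)
t=17: (idle)
t=18: (idle)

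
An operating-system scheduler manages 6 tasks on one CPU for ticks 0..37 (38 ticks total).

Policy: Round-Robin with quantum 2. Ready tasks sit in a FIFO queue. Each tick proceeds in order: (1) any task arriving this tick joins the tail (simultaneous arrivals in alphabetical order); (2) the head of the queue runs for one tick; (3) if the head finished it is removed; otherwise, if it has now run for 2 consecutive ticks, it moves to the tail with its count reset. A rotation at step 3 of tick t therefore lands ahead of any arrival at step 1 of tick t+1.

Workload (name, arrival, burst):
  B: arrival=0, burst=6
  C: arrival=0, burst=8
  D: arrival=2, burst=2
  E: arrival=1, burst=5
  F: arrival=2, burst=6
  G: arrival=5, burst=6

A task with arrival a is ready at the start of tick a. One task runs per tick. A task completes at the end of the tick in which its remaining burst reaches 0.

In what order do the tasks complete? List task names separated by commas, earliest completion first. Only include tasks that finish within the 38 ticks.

t=0: queue=[B,C] q_used=0 → run B
t=1: queue=[B,C,E] q_used=1 → run B
t=2: queue=[C,E,B,D,F] q_used=0 → run C
t=3: queue=[C,E,B,D,F] q_used=1 → run C
t=4: queue=[E,B,D,F,C] q_used=0 → run E
t=5: queue=[E,B,D,F,C,G] q_used=1 → run E
t=6: queue=[B,D,F,C,G,E] q_used=0 → run B
t=7: queue=[B,D,F,C,G,E] q_used=1 → run B
t=8: queue=[D,F,C,G,E,B] q_used=0 → run D
t=9: queue=[D,F,C,G,E,B] q_used=1 → run D
t=10: queue=[F,C,G,E,B] q_used=0 → run F
t=11: queue=[F,C,G,E,B] q_used=1 → run F
t=12: queue=[C,G,E,B,F] q_used=0 → run C
t=13: queue=[C,G,E,B,F] q_used=1 → run C
t=14: queue=[G,E,B,F,C] q_used=0 → run G
t=15: queue=[G,E,B,F,C] q_used=1 → run G
t=16: queue=[E,B,F,C,G] q_used=0 → run E
t=17: queue=[E,B,F,C,G] q_used=1 → run E
t=18: queue=[B,F,C,G,E] q_used=0 → run B
t=19: queue=[B,F,C,G,E] q_used=1 → run B
t=20: queue=[F,C,G,E] q_used=0 → run F
t=21: queue=[F,C,G,E] q_used=1 → run F
t=22: queue=[C,G,E,F] q_used=0 → run C
t=23: queue=[C,G,E,F] q_used=1 → run C
t=24: queue=[G,E,F,C] q_used=0 → run G
t=25: queue=[G,E,F,C] q_used=1 → run G
t=26: queue=[E,F,C,G] q_used=0 → run E
t=27: queue=[F,C,G] q_used=0 → run F
t=28: queue=[F,C,G] q_used=1 → run F
t=29: queue=[C,G] q_used=0 → run C
t=30: queue=[C,G] q_used=1 → run C
t=31: queue=[G] q_used=0 → run G
t=32: queue=[G] q_used=1 → run G
t=33: (idle)
t=34: (idle)
t=35: (idle)
t=36: (idle)
t=37: (idle)

completion order = D, B, E, F, C, G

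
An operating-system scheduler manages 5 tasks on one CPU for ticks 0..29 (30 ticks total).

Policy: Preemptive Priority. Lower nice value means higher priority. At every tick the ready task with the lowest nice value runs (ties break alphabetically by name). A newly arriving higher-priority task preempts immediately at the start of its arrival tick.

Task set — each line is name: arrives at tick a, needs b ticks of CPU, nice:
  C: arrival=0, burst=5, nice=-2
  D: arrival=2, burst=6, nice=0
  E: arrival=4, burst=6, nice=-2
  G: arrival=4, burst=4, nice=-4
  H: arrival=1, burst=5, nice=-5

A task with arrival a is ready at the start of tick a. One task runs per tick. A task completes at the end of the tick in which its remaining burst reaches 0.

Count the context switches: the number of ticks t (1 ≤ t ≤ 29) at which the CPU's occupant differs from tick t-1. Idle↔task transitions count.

t=0: ready={C} → run C
t=1: ready={C,H} → run H
t=2: ready={C,D,H} → run H
t=3: ready={C,D,H} → run H
t=4: ready={C,D,E,G,H} → run H
t=5: ready={C,D,E,G,H} → run H
t=6: ready={C,D,E,G} → run G
t=7: ready={C,D,E,G} → run G
t=8: ready={C,D,E,G} → run G
t=9: ready={C,D,E,G} → run G
t=10: ready={C,D,E} → run C
t=11: ready={C,D,E} → run C
t=12: ready={C,D,E} → run C
t=13: ready={C,D,E} → run C
t=14: ready={D,E} → run E
t=15: ready={D,E} → run E
t=16: ready={D,E} → run E
t=17: ready={D,E} → run E
t=18: ready={D,E} → run E
t=19: ready={D,E} → run E
t=20: ready={D} → run D
t=21: ready={D} → run D
t=22: ready={D} → run D
t=23: ready={D} → run D
t=24: ready={D} → run D
t=25: ready={D} → run D
t=26: (idle)
t=27: (idle)
t=28: (idle)
t=29: (idle)

context switches = 6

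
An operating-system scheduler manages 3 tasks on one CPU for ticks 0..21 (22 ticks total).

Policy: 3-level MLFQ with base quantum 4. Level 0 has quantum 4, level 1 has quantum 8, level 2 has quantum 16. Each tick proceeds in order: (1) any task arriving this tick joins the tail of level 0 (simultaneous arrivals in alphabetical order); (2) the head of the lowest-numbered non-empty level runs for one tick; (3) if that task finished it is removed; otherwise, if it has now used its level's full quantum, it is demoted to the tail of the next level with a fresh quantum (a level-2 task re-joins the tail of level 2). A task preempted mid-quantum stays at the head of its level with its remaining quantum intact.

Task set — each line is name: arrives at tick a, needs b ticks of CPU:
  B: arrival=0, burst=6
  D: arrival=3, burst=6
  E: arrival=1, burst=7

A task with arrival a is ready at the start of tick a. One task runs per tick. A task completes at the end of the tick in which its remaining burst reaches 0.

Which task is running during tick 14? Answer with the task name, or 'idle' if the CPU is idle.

t=0: L0/L1/L2 = B/-/- → run B
t=1: L0/L1/L2 = BE/-/- → run B
t=2: L0/L1/L2 = BE/-/- → run B
t=3: L0/L1/L2 = BED/-/- → run B
t=4: L0/L1/L2 = ED/B/- → run E
t=5: L0/L1/L2 = ED/B/- → run E
t=6: L0/L1/L2 = ED/B/- → run E
t=7: L0/L1/L2 = ED/B/- → run E
t=8: L0/L1/L2 = D/BE/- → run D
t=9: L0/L1/L2 = D/BE/- → run D
t=10: L0/L1/L2 = D/BE/- → run D
t=11: L0/L1/L2 = D/BE/- → run D
t=12: L0/L1/L2 = -/BED/- → run B
t=13: L0/L1/L2 = -/BED/- → run B
t=14: L0/L1/L2 = -/ED/- → run E
t=15: L0/L1/L2 = -/ED/- → run E
t=16: L0/L1/L2 = -/ED/- → run E
t=17: L0/L1/L2 = -/D/- → run D
t=18: L0/L1/L2 = -/D/- → run D
t=19: (idle)
t=20: (idle)
t=21: (idle)

running at tick 14 = E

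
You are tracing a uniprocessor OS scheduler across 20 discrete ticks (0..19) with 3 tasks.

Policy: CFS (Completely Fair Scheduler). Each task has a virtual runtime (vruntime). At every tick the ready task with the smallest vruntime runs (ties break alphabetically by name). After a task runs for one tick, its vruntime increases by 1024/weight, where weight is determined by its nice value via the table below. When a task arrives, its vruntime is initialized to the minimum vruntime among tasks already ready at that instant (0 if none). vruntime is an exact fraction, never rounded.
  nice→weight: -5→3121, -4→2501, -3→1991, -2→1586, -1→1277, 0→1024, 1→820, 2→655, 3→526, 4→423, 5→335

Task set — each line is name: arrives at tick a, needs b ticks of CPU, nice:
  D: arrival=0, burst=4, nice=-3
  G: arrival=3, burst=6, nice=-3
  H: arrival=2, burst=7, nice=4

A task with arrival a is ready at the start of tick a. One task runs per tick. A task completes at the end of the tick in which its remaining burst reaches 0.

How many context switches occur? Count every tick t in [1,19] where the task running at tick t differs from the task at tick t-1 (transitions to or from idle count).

context switches = 8

t=0: vr[D=0] → run D
t=1: vr[D=1024/1991] → run D
t=2: vr[D=2048/1991 H=2048/1991] → run D
t=3: vr[D=3072/1991 G=2048/1991 H=2048/1991] → run G
t=4: vr[D=3072/1991 G=3072/1991 H=2048/1991] → run H
t=5: vr[D=3072/1991 G=3072/1991 H=2905088/842193] → run D
t=6: vr[G=3072/1991 H=2905088/842193] → run G
t=7: vr[G=4096/1991 H=2905088/842193] → run G
t=8: vr[G=5120/1991 H=2905088/842193] → run G
t=9: vr[G=6144/1991 H=2905088/842193] → run G
t=10: vr[G=7168/1991 H=2905088/842193] → run H
t=11: vr[G=7168/1991 H=4943872/842193] → run G
t=12: vr[H=4943872/842193] → run H
t=13: vr[H=2327552/280731] → run H
t=14: vr[H=9021440/842193] → run H
t=15: vr[H=11060224/842193] → run H
t=16: vr[H=4366336/280731] → run H
t=17: (idle)
t=18: (idle)
t=19: (idle)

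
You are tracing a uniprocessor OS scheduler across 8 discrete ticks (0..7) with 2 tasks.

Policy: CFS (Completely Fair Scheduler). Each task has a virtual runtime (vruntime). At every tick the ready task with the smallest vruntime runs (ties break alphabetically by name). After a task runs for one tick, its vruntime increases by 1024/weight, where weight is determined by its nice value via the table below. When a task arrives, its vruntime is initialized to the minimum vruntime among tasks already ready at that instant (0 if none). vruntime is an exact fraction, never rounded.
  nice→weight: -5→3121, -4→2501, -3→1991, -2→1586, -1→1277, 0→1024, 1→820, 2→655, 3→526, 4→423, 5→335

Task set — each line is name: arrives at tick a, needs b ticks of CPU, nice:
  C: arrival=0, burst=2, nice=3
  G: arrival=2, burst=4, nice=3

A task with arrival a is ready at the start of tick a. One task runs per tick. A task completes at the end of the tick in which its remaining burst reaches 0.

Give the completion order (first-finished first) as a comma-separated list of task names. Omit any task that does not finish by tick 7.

t=0: vr[C=0] → run C
t=1: vr[C=512/263] → run C
t=2: vr[G=0] → run G
t=3: vr[G=512/263] → run G
t=4: vr[G=1024/263] → run G
t=5: vr[G=1536/263] → run G
t=6: (idle)
t=7: (idle)

completion order = C, G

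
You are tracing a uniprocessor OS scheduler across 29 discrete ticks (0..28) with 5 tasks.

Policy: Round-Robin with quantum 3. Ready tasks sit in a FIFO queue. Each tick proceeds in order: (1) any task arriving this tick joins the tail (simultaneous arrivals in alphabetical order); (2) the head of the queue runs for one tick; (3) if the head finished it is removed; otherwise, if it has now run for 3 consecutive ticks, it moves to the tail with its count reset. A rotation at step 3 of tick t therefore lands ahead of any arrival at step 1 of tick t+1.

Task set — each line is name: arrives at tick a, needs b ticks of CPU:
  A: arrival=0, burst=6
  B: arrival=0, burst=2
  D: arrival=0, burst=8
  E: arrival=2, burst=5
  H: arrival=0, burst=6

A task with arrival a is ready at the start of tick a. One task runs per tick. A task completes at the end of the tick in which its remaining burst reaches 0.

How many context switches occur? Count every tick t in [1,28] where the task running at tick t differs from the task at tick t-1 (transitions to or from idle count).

context switches = 10

t=0: queue=[A,B,D,H] q_used=0 → run A
t=1: queue=[A,B,D,H] q_used=1 → run A
t=2: queue=[A,B,D,H,E] q_used=2 → run A
t=3: queue=[B,D,H,E,A] q_used=0 → run B
t=4: queue=[B,D,H,E,A] q_used=1 → run B
t=5: queue=[D,H,E,A] q_used=0 → run D
t=6: queue=[D,H,E,A] q_used=1 → run D
t=7: queue=[D,H,E,A] q_used=2 → run D
t=8: queue=[H,E,A,D] q_used=0 → run H
t=9: queue=[H,E,A,D] q_used=1 → run H
t=10: queue=[H,E,A,D] q_used=2 → run H
t=11: queue=[E,A,D,H] q_used=0 → run E
t=12: queue=[E,A,D,H] q_used=1 → run E
t=13: queue=[E,A,D,H] q_used=2 → run E
t=14: queue=[A,D,H,E] q_used=0 → run A
t=15: queue=[A,D,H,E] q_used=1 → run A
t=16: queue=[A,D,H,E] q_used=2 → run A
t=17: queue=[D,H,E] q_used=0 → run D
t=18: queue=[D,H,E] q_used=1 → run D
t=19: queue=[D,H,E] q_used=2 → run D
t=20: queue=[H,E,D] q_used=0 → run H
t=21: queue=[H,E,D] q_used=1 → run H
t=22: queue=[H,E,D] q_used=2 → run H
t=23: queue=[E,D] q_used=0 → run E
t=24: queue=[E,D] q_used=1 → run E
t=25: queue=[D] q_used=0 → run D
t=26: queue=[D] q_used=1 → run D
t=27: (idle)
t=28: (idle)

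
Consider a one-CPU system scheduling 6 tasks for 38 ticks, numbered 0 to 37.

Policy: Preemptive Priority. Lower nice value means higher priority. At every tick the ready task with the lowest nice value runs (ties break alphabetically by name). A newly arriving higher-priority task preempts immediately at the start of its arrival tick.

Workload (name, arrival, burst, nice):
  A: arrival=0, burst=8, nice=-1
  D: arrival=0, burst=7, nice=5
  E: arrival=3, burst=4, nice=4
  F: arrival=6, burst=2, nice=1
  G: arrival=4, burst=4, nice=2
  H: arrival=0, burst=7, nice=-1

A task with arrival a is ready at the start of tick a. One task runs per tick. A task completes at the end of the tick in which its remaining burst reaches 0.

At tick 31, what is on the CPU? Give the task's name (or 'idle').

t=0: ready={A,D,H} → run A
t=1: ready={A,D,H} → run A
t=2: ready={A,D,H} → run A
t=3: ready={A,D,E,H} → run A
t=4: ready={A,D,E,G,H} → run A
t=5: ready={A,D,E,G,H} → run A
t=6: ready={A,D,E,F,G,H} → run A
t=7: ready={A,D,E,F,G,H} → run A
t=8: ready={D,E,F,G,H} → run H
t=9: ready={D,E,F,G,H} → run H
t=10: ready={D,E,F,G,H} → run H
t=11: ready={D,E,F,G,H} → run H
t=12: ready={D,E,F,G,H} → run H
t=13: ready={D,E,F,G,H} → run H
t=14: ready={D,E,F,G,H} → run H
t=15: ready={D,E,F,G} → run F
t=16: ready={D,E,F,G} → run F
t=17: ready={D,E,G} → run G
t=18: ready={D,E,G} → run G
t=19: ready={D,E,G} → run G
t=20: ready={D,E,G} → run G
t=21: ready={D,E} → run E
t=22: ready={D,E} → run E
t=23: ready={D,E} → run E
t=24: ready={D,E} → run E
t=25: ready={D} → run D
t=26: ready={D} → run D
t=27: ready={D} → run D
t=28: ready={D} → run D
t=29: ready={D} → run D
t=30: ready={D} → run D
t=31: ready={D} → run D
t=32: (idle)
t=33: (idle)
t=34: (idle)
t=35: (idle)
t=36: (idle)
t=37: (idle)

running at tick 31 = D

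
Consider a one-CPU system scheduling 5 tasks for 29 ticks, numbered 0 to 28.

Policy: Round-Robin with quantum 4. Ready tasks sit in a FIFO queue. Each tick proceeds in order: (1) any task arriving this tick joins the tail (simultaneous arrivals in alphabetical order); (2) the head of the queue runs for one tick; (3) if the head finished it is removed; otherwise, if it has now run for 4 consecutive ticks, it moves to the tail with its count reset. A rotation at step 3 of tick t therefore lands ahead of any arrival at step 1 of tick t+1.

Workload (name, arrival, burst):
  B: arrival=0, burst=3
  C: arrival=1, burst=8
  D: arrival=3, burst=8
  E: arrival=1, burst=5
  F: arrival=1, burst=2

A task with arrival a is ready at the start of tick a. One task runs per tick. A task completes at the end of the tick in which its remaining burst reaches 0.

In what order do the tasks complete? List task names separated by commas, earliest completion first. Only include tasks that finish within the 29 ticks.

t=0: queue=[B] q_used=0 → run B
t=1: queue=[B,C,E,F] q_used=1 → run B
t=2: queue=[B,C,E,F] q_used=2 → run B
t=3: queue=[C,E,F,D] q_used=0 → run C
t=4: queue=[C,E,F,D] q_used=1 → run C
t=5: queue=[C,E,F,D] q_used=2 → run C
t=6: queue=[C,E,F,D] q_used=3 → run C
t=7: queue=[E,F,D,C] q_used=0 → run E
t=8: queue=[E,F,D,C] q_used=1 → run E
t=9: queue=[E,F,D,C] q_used=2 → run E
t=10: queue=[E,F,D,C] q_used=3 → run E
t=11: queue=[F,D,C,E] q_used=0 → run F
t=12: queue=[F,D,C,E] q_used=1 → run F
t=13: queue=[D,C,E] q_used=0 → run D
t=14: queue=[D,C,E] q_used=1 → run D
t=15: queue=[D,C,E] q_used=2 → run D
t=16: queue=[D,C,E] q_used=3 → run D
t=17: queue=[C,E,D] q_used=0 → run C
t=18: queue=[C,E,D] q_used=1 → run C
t=19: queue=[C,E,D] q_used=2 → run C
t=20: queue=[C,E,D] q_used=3 → run C
t=21: queue=[E,D] q_used=0 → run E
t=22: queue=[D] q_used=0 → run D
t=23: queue=[D] q_used=1 → run D
t=24: queue=[D] q_used=2 → run D
t=25: queue=[D] q_used=3 → run D
t=26: (idle)
t=27: (idle)
t=28: (idle)

completion order = B, F, C, E, D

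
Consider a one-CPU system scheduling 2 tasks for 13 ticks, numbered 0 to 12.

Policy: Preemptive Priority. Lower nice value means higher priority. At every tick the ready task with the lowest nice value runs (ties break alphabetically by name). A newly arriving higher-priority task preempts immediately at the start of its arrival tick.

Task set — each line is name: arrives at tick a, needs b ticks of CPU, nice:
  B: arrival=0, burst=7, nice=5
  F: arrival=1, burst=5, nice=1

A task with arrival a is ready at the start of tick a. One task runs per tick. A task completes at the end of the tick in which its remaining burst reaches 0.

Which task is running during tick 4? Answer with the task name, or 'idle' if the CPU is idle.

running at tick 4 = F

t=0: ready={B} → run B
t=1: ready={B,F} → run F
t=2: ready={B,F} → run F
t=3: ready={B,F} → run F
t=4: ready={B,F} → run F
t=5: ready={B,F} → run F
t=6: ready={B} → run B
t=7: ready={B} → run B
t=8: ready={B} → run B
t=9: ready={B} → run B
t=10: ready={B} → run B
t=11: ready={B} → run B
t=12: (idle)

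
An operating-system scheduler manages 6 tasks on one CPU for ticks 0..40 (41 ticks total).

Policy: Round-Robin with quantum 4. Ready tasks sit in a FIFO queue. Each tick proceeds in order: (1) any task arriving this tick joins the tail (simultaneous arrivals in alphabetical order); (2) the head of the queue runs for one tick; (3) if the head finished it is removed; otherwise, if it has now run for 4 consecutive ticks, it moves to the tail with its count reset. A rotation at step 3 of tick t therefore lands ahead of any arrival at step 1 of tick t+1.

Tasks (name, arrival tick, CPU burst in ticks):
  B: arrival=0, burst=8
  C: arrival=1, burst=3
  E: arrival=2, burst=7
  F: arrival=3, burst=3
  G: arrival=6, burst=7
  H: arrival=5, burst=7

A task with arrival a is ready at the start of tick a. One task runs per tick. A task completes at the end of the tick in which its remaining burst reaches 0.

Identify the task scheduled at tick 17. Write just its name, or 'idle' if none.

running at tick 17 = B

t=0: queue=[B] q_used=0 → run B
t=1: queue=[B,C] q_used=1 → run B
t=2: queue=[B,C,E] q_used=2 → run B
t=3: queue=[B,C,E,F] q_used=3 → run B
t=4: queue=[C,E,F,B] q_used=0 → run C
t=5: queue=[C,E,F,B,H] q_used=1 → run C
t=6: queue=[C,E,F,B,H,G] q_used=2 → run C
t=7: queue=[E,F,B,H,G] q_used=0 → run E
t=8: queue=[E,F,B,H,G] q_used=1 → run E
t=9: queue=[E,F,B,H,G] q_used=2 → run E
t=10: queue=[E,F,B,H,G] q_used=3 → run E
t=11: queue=[F,B,H,G,E] q_used=0 → run F
t=12: queue=[F,B,H,G,E] q_used=1 → run F
t=13: queue=[F,B,H,G,E] q_used=2 → run F
t=14: queue=[B,H,G,E] q_used=0 → run B
t=15: queue=[B,H,G,E] q_used=1 → run B
t=16: queue=[B,H,G,E] q_used=2 → run B
t=17: queue=[B,H,G,E] q_used=3 → run B
t=18: queue=[H,G,E] q_used=0 → run H
t=19: queue=[H,G,E] q_used=1 → run H
t=20: queue=[H,G,E] q_used=2 → run H
t=21: queue=[H,G,E] q_used=3 → run H
t=22: queue=[G,E,H] q_used=0 → run G
t=23: queue=[G,E,H] q_used=1 → run G
t=24: queue=[G,E,H] q_used=2 → run G
t=25: queue=[G,E,H] q_used=3 → run G
t=26: queue=[E,H,G] q_used=0 → run E
t=27: queue=[E,H,G] q_used=1 → run E
t=28: queue=[E,H,G] q_used=2 → run E
t=29: queue=[H,G] q_used=0 → run H
t=30: queue=[H,G] q_used=1 → run H
t=31: queue=[H,G] q_used=2 → run H
t=32: queue=[G] q_used=0 → run G
t=33: queue=[G] q_used=1 → run G
t=34: queue=[G] q_used=2 → run G
t=35: (idle)
t=36: (idle)
t=37: (idle)
t=38: (idle)
t=39: (idle)
t=40: (idle)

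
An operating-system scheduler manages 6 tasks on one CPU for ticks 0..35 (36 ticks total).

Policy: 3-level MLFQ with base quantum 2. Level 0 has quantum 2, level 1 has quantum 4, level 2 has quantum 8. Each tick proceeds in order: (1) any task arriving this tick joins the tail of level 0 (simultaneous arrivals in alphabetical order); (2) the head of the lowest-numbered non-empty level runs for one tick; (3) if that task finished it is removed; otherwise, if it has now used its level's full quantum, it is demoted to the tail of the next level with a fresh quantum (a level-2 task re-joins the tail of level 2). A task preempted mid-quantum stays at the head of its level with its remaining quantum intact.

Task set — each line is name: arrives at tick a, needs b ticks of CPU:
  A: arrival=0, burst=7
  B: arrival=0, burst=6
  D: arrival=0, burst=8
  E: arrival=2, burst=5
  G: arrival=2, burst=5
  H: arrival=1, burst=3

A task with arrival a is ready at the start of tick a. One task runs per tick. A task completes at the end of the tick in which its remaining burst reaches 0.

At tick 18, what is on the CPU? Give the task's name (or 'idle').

running at tick 18 = B

t=0: L0/L1/L2 = ABD/-/- → run A
t=1: L0/L1/L2 = ABDH/-/- → run A
t=2: L0/L1/L2 = BDHEG/A/- → run B
t=3: L0/L1/L2 = BDHEG/A/- → run B
t=4: L0/L1/L2 = DHEG/AB/- → run D
t=5: L0/L1/L2 = DHEG/AB/- → run D
t=6: L0/L1/L2 = HEG/ABD/- → run H
t=7: L0/L1/L2 = HEG/ABD/- → run H
t=8: L0/L1/L2 = EG/ABDH/- → run E
t=9: L0/L1/L2 = EG/ABDH/- → run E
t=10: L0/L1/L2 = G/ABDHE/- → run G
t=11: L0/L1/L2 = G/ABDHE/- → run G
t=12: L0/L1/L2 = -/ABDHEG/- → run A
t=13: L0/L1/L2 = -/ABDHEG/- → run A
t=14: L0/L1/L2 = -/ABDHEG/- → run A
t=15: L0/L1/L2 = -/ABDHEG/- → run A
t=16: L0/L1/L2 = -/BDHEG/A → run B
t=17: L0/L1/L2 = -/BDHEG/A → run B
t=18: L0/L1/L2 = -/BDHEG/A → run B
t=19: L0/L1/L2 = -/BDHEG/A → run B
t=20: L0/L1/L2 = -/DHEG/A → run D
t=21: L0/L1/L2 = -/DHEG/A → run D
t=22: L0/L1/L2 = -/DHEG/A → run D
t=23: L0/L1/L2 = -/DHEG/A → run D
t=24: L0/L1/L2 = -/HEG/AD → run H
t=25: L0/L1/L2 = -/EG/AD → run E
t=26: L0/L1/L2 = -/EG/AD → run E
t=27: L0/L1/L2 = -/EG/AD → run E
t=28: L0/L1/L2 = -/G/AD → run G
t=29: L0/L1/L2 = -/G/AD → run G
t=30: L0/L1/L2 = -/G/AD → run G
t=31: L0/L1/L2 = -/-/AD → run A
t=32: L0/L1/L2 = -/-/D → run D
t=33: L0/L1/L2 = -/-/D → run D
t=34: (idle)
t=35: (idle)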